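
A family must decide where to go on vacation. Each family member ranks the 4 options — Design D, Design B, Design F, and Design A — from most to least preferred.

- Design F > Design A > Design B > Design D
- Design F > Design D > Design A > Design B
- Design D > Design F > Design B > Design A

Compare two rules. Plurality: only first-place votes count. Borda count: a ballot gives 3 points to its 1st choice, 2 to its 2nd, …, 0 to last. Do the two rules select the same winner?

Yes

Plurality first-place counts: Design D 1, Design B 0, Design F 2, Design A 0 → Design F.
Borda totals: Design D 5, Design B 2, Design F 8, Design A 3 → Design F.
The two rules agree on Design F.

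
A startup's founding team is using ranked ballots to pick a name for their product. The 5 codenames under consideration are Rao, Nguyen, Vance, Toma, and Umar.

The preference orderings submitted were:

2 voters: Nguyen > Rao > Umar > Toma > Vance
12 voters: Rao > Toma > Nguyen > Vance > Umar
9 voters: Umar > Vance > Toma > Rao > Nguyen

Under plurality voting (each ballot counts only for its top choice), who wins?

Rao

First-place vote totals:
  Rao: 12
  Nguyen: 2
  Vance: 0
  Toma: 0
  Umar: 9
Rao has the most first-place votes.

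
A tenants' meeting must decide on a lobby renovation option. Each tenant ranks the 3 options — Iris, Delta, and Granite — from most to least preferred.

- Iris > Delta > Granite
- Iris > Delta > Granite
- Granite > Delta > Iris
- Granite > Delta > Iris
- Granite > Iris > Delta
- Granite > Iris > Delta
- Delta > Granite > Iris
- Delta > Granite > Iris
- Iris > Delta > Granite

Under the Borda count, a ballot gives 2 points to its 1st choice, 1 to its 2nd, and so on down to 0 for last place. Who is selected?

Granite

Borda scores:
  Iris: 2 + 2 + 0 + 0 + 1 + 1 + 0 + 0 + 2 = 8
  Delta: 1 + 1 + 1 + 1 + 0 + 0 + 2 + 2 + 1 = 9
  Granite: 0 + 0 + 2 + 2 + 2 + 2 + 1 + 1 + 0 = 10
Granite has the highest total.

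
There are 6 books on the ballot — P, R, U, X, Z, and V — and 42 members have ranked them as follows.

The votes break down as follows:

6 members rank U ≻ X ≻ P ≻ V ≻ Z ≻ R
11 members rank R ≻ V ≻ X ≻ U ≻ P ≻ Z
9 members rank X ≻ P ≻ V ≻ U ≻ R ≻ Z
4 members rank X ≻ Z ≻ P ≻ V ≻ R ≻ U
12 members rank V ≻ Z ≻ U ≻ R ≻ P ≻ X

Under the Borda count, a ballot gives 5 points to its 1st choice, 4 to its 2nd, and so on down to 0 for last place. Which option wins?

V

Borda scores:
  P: 6·3 + 11·1 + 9·4 + 4·3 + 12·1 = 89
  R: 6·0 + 11·5 + 9·1 + 4·1 + 12·2 = 92
  U: 6·5 + 11·2 + 9·2 + 4·0 + 12·3 = 106
  X: 6·4 + 11·3 + 9·5 + 4·5 + 12·0 = 122
  Z: 6·1 + 11·0 + 9·0 + 4·4 + 12·4 = 70
  V: 6·2 + 11·4 + 9·3 + 4·2 + 12·5 = 151
V has the highest total.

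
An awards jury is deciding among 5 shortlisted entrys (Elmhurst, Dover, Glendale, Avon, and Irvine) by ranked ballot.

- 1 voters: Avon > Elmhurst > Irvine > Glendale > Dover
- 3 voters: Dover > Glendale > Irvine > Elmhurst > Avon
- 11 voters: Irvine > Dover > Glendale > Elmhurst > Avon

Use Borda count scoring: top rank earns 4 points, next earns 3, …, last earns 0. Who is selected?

Borda scores:
  Elmhurst: 3 + 3·1 + 11·1 = 17
  Dover: 0 + 3·4 + 11·3 = 45
  Glendale: 1 + 3·3 + 11·2 = 32
  Avon: 4 + 3·0 + 11·0 = 4
  Irvine: 2 + 3·2 + 11·4 = 52
Irvine has the highest total.

Irvine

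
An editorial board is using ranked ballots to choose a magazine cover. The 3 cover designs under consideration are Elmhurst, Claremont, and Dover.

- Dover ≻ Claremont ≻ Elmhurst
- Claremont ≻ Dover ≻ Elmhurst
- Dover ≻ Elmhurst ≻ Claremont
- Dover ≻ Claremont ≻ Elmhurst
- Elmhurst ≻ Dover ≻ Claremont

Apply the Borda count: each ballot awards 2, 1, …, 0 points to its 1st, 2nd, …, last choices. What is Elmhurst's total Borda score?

3

Borda scores:
  Elmhurst: 0 + 0 + 1 + 0 + 2 = 3
  Claremont: 1 + 2 + 0 + 1 + 0 = 4
  Dover: 2 + 1 + 2 + 2 + 1 = 8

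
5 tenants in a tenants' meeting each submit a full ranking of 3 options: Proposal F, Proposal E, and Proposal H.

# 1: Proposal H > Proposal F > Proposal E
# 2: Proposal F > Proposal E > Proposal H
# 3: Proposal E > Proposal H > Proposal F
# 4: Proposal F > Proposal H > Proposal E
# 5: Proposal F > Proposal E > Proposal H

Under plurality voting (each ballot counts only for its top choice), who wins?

Proposal F

First-place vote totals:
  Proposal F: 3
  Proposal E: 1
  Proposal H: 1
Proposal F has the most first-place votes.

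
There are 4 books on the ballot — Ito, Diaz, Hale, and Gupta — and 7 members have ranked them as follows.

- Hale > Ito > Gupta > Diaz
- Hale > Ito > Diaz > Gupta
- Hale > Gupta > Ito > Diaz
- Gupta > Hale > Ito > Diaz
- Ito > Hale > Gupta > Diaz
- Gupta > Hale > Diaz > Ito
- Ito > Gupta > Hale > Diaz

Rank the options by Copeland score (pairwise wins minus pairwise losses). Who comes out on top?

Hale

Pairwise results:
  Ito vs Diaz: Ito wins 6–1.
  Ito vs Hale: Hale wins 5–2.
  Ito vs Gupta: Ito wins 4–3.
  Diaz vs Hale: Hale wins 7–0.
  Diaz vs Gupta: Gupta wins 6–1.
  Hale vs Gupta: Hale wins 4–3.
Copeland scores (wins − losses):
  Ito: 2 − 1 = 1
  Diaz: 0 − 3 = -3
  Hale: 3 − 0 = 3
  Gupta: 1 − 2 = -1
Hale has the best Copeland score.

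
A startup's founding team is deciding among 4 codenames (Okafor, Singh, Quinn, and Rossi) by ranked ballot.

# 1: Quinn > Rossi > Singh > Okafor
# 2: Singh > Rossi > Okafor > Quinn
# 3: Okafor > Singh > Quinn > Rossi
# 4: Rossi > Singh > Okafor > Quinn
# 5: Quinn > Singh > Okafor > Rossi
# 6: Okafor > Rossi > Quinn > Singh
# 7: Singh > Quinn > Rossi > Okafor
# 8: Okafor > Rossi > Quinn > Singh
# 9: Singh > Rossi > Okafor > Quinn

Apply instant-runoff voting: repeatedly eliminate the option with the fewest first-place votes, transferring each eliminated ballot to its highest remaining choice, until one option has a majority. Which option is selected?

Singh

Round 1: Okafor 3, Singh 3, Quinn 2, Rossi 1. Rossi has the fewest and is eliminated.
Round 2: Singh 4, Okafor 3, Quinn 2. Quinn has the fewest and is eliminated.
Round 3: Singh 6, Okafor 3. Singh has a majority.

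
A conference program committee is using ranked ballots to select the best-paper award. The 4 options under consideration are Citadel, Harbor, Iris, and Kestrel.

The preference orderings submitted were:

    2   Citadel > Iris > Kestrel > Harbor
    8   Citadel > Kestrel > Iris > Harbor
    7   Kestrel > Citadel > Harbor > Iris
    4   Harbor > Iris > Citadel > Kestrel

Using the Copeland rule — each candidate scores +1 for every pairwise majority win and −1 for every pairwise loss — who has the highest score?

Citadel

Pairwise results:
  Citadel vs Harbor: Citadel wins 17–4.
  Citadel vs Iris: Citadel wins 17–4.
  Citadel vs Kestrel: Citadel wins 14–7.
  Harbor vs Iris: Harbor wins 11–10.
  Harbor vs Kestrel: Kestrel wins 17–4.
  Iris vs Kestrel: Kestrel wins 15–6.
Copeland scores (wins − losses):
  Citadel: 3 − 0 = 3
  Harbor: 1 − 2 = -1
  Iris: 0 − 3 = -3
  Kestrel: 2 − 1 = 1
Citadel has the best Copeland score.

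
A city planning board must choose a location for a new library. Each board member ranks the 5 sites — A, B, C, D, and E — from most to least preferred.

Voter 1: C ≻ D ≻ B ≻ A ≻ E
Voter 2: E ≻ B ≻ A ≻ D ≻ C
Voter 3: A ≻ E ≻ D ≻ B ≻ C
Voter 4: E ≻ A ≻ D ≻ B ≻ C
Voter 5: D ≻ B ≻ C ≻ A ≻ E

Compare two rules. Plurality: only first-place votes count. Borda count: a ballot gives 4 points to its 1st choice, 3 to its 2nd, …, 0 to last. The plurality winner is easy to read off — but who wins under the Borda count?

D

Plurality first-place counts: A 1, B 0, C 1, D 1, E 2 → E.
Borda totals: A 11, B 10, C 6, D 12, E 11 → D.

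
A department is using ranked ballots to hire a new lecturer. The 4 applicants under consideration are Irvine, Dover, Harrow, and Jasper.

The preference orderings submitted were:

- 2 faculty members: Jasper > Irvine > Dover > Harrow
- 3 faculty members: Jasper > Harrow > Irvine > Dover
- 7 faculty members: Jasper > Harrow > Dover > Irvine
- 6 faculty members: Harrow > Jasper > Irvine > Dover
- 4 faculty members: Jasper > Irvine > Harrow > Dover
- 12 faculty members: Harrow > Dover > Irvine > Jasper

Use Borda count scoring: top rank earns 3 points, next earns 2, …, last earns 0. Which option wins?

Borda scores:
  Irvine: 2·2 + 3·1 + 7·0 + 6·1 + 4·2 + 12·1 = 33
  Dover: 2·1 + 3·0 + 7·1 + 6·0 + 4·0 + 12·2 = 33
  Harrow: 2·0 + 3·2 + 7·2 + 6·3 + 4·1 + 12·3 = 78
  Jasper: 2·3 + 3·3 + 7·3 + 6·2 + 4·3 + 12·0 = 60
Harrow has the highest total.

Harrow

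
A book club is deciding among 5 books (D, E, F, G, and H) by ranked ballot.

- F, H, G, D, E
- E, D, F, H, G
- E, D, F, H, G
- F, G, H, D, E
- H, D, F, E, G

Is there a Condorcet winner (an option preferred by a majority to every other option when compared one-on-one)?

No

Head-to-head results (5 voters total):
D vs E: D wins 3–2.
D vs F: D wins 3–2.
D vs G: D wins 3–2.
D vs H: H wins 3–2.
E vs F: F wins 3–2.
E vs G: E wins 3–2.
E vs H: H wins 3–2.
F vs G: F wins 5–0.
F vs H: F wins 4–1.
G vs H: H wins 4–1.
No candidate beats all others: D beats F beats H beats D, a majority cycle.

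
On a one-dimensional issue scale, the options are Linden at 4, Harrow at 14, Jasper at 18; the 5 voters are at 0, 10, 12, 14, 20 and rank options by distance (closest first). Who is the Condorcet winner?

Harrow

With single-peaked preferences on a line, the Condorcet winner is the candidate closest to the median voter.
The median voter (position 12) is closest to Harrow at 14.
Check: Harrow vs Jasper — voters closer to Harrow: 4 of 5.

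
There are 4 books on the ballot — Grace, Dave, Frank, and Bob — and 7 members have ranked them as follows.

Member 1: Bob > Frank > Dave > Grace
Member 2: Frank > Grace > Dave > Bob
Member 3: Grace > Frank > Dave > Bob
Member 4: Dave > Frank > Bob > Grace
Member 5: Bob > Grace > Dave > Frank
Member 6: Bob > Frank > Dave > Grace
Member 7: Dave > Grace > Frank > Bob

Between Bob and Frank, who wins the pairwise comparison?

Frank

Ballots ranking Bob above Frank: 3.
Ballots ranking Frank above Bob: 4.
Frank wins the head-to-head, 4–3.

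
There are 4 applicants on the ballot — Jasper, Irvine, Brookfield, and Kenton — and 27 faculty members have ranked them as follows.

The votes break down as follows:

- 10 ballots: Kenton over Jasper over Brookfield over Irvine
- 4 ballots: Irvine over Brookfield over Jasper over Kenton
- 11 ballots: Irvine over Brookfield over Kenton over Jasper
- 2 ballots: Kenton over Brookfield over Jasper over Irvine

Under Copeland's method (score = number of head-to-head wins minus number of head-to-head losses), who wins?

Pairwise results:
  Jasper vs Irvine: Irvine wins 15–12.
  Jasper vs Brookfield: Brookfield wins 17–10.
  Jasper vs Kenton: Kenton wins 23–4.
  Irvine vs Brookfield: Irvine wins 15–12.
  Irvine vs Kenton: Irvine wins 15–12.
  Brookfield vs Kenton: Brookfield wins 15–12.
Copeland scores (wins − losses):
  Jasper: 0 − 3 = -3
  Irvine: 3 − 0 = 3
  Brookfield: 2 − 1 = 1
  Kenton: 1 − 2 = -1
Irvine has the best Copeland score.

Irvine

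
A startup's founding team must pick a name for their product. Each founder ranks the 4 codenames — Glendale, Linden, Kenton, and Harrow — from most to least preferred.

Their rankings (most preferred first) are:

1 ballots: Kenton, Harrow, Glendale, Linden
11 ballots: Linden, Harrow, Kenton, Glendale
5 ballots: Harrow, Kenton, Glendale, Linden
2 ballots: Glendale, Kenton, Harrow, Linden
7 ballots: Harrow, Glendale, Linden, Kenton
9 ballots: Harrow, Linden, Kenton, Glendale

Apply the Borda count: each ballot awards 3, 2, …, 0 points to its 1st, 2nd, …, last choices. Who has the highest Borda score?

Borda scores:
  Glendale: 1 + 11·0 + 5·1 + 2·3 + 7·2 + 9·0 = 26
  Linden: 0 + 11·3 + 5·0 + 2·0 + 7·1 + 9·2 = 58
  Kenton: 3 + 11·1 + 5·2 + 2·2 + 7·0 + 9·1 = 37
  Harrow: 2 + 11·2 + 5·3 + 2·1 + 7·3 + 9·3 = 89
Harrow has the highest total.

Harrow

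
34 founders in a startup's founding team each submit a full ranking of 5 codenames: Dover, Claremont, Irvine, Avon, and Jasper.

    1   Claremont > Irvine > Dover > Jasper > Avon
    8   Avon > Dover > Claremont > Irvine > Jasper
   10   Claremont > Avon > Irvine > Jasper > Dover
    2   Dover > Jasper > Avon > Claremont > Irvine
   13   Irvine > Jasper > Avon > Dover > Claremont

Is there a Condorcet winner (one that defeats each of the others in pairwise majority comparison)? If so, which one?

Head-to-head results (34 voters total):
Dover vs Claremont: Dover wins 23–11.
Dover vs Irvine: Irvine wins 24–10.
Dover vs Avon: Avon wins 31–3.
Dover vs Jasper: Jasper wins 23–11.
Claremont vs Irvine: Claremont wins 21–13.
Claremont vs Avon: Avon wins 23–11.
Claremont vs Jasper: Claremont wins 19–15.
Irvine vs Avon: Avon wins 20–14.
Irvine vs Jasper: Irvine wins 32–2.
Avon vs Jasper: Avon wins 18–16.
Avon beats each rival — Dover (31–3), Claremont (23–11), Irvine (20–14), Jasper (18–16) — so Avon is the Condorcet winner.

Avon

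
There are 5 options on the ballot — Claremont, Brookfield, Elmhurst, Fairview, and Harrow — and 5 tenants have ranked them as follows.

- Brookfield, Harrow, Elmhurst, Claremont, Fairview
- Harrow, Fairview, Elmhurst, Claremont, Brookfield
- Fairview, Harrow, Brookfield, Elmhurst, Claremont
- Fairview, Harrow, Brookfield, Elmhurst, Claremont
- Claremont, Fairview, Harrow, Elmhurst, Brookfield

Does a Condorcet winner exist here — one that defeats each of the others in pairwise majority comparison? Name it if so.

Fairview

Head-to-head results (5 voters total):
Claremont vs Brookfield: Brookfield wins 3–2.
Claremont vs Elmhurst: Elmhurst wins 4–1.
Claremont vs Fairview: Fairview wins 3–2.
Claremont vs Harrow: Harrow wins 4–1.
Brookfield vs Elmhurst: Brookfield wins 3–2.
Brookfield vs Fairview: Fairview wins 4–1.
Brookfield vs Harrow: Harrow wins 4–1.
Elmhurst vs Fairview: Fairview wins 4–1.
Elmhurst vs Harrow: Harrow wins 5–0.
Fairview vs Harrow: Fairview wins 3–2.
Fairview beats each rival — Claremont (3–2), Brookfield (4–1), Elmhurst (4–1), Harrow (3–2) — so Fairview is the Condorcet winner.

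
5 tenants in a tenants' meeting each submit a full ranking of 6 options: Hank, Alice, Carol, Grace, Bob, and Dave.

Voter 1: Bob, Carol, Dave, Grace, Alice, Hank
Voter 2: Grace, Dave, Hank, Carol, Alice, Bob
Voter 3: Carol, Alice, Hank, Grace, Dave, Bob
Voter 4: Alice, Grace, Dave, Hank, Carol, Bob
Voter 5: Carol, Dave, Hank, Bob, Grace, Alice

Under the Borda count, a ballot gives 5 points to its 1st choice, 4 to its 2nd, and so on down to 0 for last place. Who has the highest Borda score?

Carol

Borda scores:
  Hank: 0 + 3 + 3 + 2 + 3 = 11
  Alice: 1 + 1 + 4 + 5 + 0 = 11
  Carol: 4 + 2 + 5 + 1 + 5 = 17
  Grace: 2 + 5 + 2 + 4 + 1 = 14
  Bob: 5 + 0 + 0 + 0 + 2 = 7
  Dave: 3 + 4 + 1 + 3 + 4 = 15
Carol has the highest total.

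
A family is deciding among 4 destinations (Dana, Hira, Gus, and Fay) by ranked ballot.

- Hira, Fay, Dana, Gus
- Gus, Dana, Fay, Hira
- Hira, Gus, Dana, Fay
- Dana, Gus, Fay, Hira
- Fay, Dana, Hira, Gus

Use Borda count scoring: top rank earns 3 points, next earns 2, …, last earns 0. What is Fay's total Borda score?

Borda scores:
  Dana: 1 + 2 + 1 + 3 + 2 = 9
  Hira: 3 + 0 + 3 + 0 + 1 = 7
  Gus: 0 + 3 + 2 + 2 + 0 = 7
  Fay: 2 + 1 + 0 + 1 + 3 = 7

7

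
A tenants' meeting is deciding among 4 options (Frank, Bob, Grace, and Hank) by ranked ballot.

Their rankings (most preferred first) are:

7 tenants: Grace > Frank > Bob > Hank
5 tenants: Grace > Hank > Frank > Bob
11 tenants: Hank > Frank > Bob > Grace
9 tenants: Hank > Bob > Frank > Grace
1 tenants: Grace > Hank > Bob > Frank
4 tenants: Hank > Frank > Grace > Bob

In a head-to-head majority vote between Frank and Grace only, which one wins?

Frank

Ballots ranking Frank above Grace: 11+9+4 = 24.
Ballots ranking Grace above Frank: 7+5+1 = 13.
Frank wins the head-to-head, 24–13.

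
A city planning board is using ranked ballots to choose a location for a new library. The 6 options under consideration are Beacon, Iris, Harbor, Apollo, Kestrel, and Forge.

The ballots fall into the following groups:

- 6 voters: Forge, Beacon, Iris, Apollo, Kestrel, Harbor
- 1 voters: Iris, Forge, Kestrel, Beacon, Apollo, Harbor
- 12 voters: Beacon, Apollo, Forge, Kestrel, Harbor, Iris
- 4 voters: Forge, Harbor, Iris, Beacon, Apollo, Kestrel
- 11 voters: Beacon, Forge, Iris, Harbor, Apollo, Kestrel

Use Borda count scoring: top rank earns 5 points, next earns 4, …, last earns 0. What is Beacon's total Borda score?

Borda scores:
  Beacon: 6·4 + 2 + 12·5 + 4·2 + 11·5 = 149
  Iris: 6·3 + 5 + 12·0 + 4·3 + 11·3 = 68
  Harbor: 6·0 + 0 + 12·1 + 4·4 + 11·2 = 50
  Apollo: 6·2 + 1 + 12·4 + 4·1 + 11·1 = 76
  Kestrel: 6·1 + 3 + 12·2 + 4·0 + 11·0 = 33
  Forge: 6·5 + 4 + 12·3 + 4·5 + 11·4 = 134

149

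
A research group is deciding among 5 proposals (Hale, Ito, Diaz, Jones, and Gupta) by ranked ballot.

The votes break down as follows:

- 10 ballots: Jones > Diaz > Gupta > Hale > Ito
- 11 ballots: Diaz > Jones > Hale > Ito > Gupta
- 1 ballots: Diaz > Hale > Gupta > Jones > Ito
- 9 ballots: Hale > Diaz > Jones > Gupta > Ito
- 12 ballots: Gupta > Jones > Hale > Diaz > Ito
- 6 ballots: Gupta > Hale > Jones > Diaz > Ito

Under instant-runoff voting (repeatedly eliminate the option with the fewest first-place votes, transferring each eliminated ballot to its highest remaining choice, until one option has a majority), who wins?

Round 1: Gupta 18, Diaz 12, Jones 10, Hale 9, Ito 0. Ito has the fewest and is eliminated.
Round 2: Gupta 18, Diaz 12, Jones 10, Hale 9. Hale has the fewest and is eliminated.
Round 3: Diaz 21, Gupta 18, Jones 10. Jones has the fewest and is eliminated.
Round 4: Diaz 31, Gupta 18. Diaz has a majority.

Diaz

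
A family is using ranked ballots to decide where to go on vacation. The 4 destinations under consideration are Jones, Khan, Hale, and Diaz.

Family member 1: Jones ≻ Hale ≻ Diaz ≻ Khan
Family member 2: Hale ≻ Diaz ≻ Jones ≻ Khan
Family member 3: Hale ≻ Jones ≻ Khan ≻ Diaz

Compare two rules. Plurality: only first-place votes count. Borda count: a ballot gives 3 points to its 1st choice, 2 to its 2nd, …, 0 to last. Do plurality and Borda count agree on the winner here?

Plurality first-place counts: Jones 1, Khan 0, Hale 2, Diaz 0 → Hale.
Borda totals: Jones 6, Khan 1, Hale 8, Diaz 3 → Hale.
The two rules agree on Hale.

Yes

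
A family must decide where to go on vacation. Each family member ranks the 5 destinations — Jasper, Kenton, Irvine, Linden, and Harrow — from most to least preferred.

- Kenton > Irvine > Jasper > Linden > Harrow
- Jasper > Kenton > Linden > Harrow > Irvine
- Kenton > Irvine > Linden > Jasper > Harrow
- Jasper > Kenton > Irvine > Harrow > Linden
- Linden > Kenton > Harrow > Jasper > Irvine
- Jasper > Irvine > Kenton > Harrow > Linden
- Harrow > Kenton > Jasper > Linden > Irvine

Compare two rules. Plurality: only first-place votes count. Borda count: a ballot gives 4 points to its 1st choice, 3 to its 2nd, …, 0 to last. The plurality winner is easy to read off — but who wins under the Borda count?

Kenton

Plurality first-place counts: Jasper 3, Kenton 2, Irvine 0, Linden 1, Harrow 1 → Jasper.
Borda totals: Jasper 18, Kenton 22, Irvine 11, Linden 10, Harrow 9 → Kenton.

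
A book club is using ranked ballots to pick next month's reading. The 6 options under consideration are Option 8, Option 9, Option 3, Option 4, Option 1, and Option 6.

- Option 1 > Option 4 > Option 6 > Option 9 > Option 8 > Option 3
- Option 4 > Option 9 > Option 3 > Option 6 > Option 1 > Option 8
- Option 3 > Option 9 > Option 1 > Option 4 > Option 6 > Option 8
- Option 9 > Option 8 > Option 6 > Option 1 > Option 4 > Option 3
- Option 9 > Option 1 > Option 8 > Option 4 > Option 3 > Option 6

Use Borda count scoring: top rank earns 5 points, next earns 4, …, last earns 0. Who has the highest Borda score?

Borda scores:
  Option 8: 1 + 0 + 0 + 4 + 3 = 8
  Option 9: 2 + 4 + 4 + 5 + 5 = 20
  Option 3: 0 + 3 + 5 + 0 + 1 = 9
  Option 4: 4 + 5 + 2 + 1 + 2 = 14
  Option 1: 5 + 1 + 3 + 2 + 4 = 15
  Option 6: 3 + 2 + 1 + 3 + 0 = 9
Option 9 has the highest total.

Option 9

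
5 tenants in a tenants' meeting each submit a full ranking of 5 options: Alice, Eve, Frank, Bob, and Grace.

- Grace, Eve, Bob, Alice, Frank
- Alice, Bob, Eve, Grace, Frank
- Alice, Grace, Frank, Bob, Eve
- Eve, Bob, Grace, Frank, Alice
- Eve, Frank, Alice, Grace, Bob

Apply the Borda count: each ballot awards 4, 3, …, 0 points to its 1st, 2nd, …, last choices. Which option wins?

Eve

Borda scores:
  Alice: 1 + 4 + 4 + 0 + 2 = 11
  Eve: 3 + 2 + 0 + 4 + 4 = 13
  Frank: 0 + 0 + 2 + 1 + 3 = 6
  Bob: 2 + 3 + 1 + 3 + 0 = 9
  Grace: 4 + 1 + 3 + 2 + 1 = 11
Eve has the highest total.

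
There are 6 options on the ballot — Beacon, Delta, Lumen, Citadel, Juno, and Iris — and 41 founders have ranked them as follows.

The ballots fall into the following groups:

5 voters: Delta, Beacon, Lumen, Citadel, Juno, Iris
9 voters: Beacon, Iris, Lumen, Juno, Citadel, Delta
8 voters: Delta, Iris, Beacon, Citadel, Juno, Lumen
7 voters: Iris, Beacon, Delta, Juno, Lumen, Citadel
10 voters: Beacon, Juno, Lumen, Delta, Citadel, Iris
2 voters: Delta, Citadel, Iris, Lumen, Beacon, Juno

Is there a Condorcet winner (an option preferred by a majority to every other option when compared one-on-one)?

Yes

Head-to-head results (41 voters total):
Beacon vs Delta: Beacon wins 26–15.
Beacon vs Lumen: Beacon wins 39–2.
Beacon vs Citadel: Beacon wins 39–2.
Beacon vs Juno: Beacon wins 41–0.
Beacon vs Iris: Beacon wins 24–17.
Delta vs Lumen: Delta wins 22–19.
Delta vs Citadel: Delta wins 32–9.
Delta vs Juno: Delta wins 22–19.
Delta vs Iris: Delta wins 25–16.
Lumen vs Citadel: Lumen wins 31–10.
Lumen vs Juno: Juno wins 25–16.
Lumen vs Iris: Iris wins 26–15.
Citadel vs Juno: Juno wins 26–15.
Citadel vs Iris: Iris wins 24–17.
Juno vs Iris: Iris wins 26–15.
Beacon beats each rival — Delta (26–15), Lumen (39–2), Citadel (39–2), Juno (41–0), Iris (24–17) — so Beacon is the Condorcet winner.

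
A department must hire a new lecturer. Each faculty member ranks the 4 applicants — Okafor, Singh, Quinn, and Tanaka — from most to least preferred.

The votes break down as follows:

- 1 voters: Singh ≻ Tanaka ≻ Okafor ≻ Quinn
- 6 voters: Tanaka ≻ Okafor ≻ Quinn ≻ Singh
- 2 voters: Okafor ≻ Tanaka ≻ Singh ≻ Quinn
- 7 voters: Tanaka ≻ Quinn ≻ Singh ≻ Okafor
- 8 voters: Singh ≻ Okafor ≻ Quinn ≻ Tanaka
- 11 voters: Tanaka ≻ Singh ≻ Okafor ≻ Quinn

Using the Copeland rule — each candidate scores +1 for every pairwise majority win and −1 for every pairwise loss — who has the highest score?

Pairwise results:
  Okafor vs Singh: Singh wins 27–8.
  Okafor vs Quinn: Okafor wins 28–7.
  Okafor vs Tanaka: Tanaka wins 25–10.
  Singh vs Quinn: Singh wins 22–13.
  Singh vs Tanaka: Tanaka wins 26–9.
  Quinn vs Tanaka: Tanaka wins 27–8.
Copeland scores (wins − losses):
  Okafor: 1 − 2 = -1
  Singh: 2 − 1 = 1
  Quinn: 0 − 3 = -3
  Tanaka: 3 − 0 = 3
Tanaka has the best Copeland score.

Tanaka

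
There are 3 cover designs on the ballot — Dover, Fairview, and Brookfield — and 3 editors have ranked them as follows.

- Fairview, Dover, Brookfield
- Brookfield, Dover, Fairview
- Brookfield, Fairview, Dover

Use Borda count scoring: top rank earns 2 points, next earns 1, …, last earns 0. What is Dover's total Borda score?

Borda scores:
  Dover: 1 + 1 + 0 = 2
  Fairview: 2 + 0 + 1 = 3
  Brookfield: 0 + 2 + 2 = 4

2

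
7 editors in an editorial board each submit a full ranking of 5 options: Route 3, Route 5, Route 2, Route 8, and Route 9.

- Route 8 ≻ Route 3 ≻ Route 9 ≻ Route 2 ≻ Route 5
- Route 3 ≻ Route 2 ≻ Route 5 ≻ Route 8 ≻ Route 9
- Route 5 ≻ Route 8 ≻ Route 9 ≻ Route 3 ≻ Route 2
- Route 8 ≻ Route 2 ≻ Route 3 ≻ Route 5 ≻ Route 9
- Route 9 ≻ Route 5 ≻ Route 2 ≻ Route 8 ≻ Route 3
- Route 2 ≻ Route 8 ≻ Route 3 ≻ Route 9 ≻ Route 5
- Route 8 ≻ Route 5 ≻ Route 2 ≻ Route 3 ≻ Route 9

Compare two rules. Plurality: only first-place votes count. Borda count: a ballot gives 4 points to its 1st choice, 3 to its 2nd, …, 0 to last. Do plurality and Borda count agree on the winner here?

Plurality first-place counts: Route 3 1, Route 5 1, Route 2 1, Route 8 3, Route 9 1 → Route 8.
Borda totals: Route 3 13, Route 5 13, Route 2 15, Route 8 20, Route 9 9 → Route 8.
The two rules agree on Route 8.

Yes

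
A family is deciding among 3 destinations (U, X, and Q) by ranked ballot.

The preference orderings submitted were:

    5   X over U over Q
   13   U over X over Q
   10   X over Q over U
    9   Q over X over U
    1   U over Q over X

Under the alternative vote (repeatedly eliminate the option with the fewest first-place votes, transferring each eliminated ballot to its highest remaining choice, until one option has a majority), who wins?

Round 1: X 15, U 14, Q 9. Q has the fewest and is eliminated.
Round 2: X 24, U 14. X has a majority.

X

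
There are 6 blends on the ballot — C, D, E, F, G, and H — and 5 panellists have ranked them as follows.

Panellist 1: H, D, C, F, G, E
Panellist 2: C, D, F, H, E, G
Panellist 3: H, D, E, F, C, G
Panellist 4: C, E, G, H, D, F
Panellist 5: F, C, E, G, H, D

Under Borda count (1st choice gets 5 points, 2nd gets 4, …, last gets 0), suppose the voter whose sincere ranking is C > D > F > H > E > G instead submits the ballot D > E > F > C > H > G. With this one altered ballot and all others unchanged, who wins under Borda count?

Borda totals with the altered ballot: C 15, D 14, E 14, F 12, G 6, H 14.
The winner is unchanged: still C.

C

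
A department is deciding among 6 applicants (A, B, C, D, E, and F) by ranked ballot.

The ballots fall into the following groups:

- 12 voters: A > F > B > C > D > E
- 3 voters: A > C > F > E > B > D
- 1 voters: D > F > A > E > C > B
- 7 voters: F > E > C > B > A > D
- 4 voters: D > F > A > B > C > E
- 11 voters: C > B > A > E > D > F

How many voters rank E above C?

8

Ballots ranking E above C: 1+7 = 8.
Ballots ranking C above E: 12+3+4+11 = 30.
So 8 of 38 voters prefer E to C.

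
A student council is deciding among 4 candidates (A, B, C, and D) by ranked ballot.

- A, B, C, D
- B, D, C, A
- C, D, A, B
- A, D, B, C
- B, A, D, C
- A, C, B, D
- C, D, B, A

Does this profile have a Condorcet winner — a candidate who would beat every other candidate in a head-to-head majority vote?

Head-to-head results (7 voters total):
A vs B: A wins 4–3.
A vs C: A wins 4–3.
A vs D: A wins 4–3.
B vs C: B wins 4–3.
B vs D: B wins 4–3.
C vs D: C wins 4–3.
A beats each rival — B (4–3), C (4–3), D (4–3) — so A is the Condorcet winner.

Yes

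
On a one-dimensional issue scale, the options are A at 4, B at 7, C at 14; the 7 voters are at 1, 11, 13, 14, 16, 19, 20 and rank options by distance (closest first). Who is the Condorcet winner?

C

With single-peaked preferences on a line, the Condorcet winner is the candidate closest to the median voter.
The median voter (position 14) is closest to C at 14.
Check: C vs A — voters closer to C: 6 of 7.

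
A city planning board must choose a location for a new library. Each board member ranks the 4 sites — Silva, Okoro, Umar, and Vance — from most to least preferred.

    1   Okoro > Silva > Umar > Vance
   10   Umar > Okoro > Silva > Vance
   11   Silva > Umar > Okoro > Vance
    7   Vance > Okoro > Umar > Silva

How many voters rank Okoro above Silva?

18

Ballots ranking Okoro above Silva: 1+10+7 = 18.
Ballots ranking Silva above Okoro: 11.
So 18 of 29 voters prefer Okoro to Silva.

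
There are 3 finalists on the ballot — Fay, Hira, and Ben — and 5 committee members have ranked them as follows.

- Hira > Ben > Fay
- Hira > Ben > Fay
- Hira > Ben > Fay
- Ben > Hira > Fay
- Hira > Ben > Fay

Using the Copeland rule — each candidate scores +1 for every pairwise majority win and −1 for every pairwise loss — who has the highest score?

Pairwise results:
  Fay vs Hira: Hira wins 5–0.
  Fay vs Ben: Ben wins 5–0.
  Hira vs Ben: Hira wins 4–1.
Copeland scores (wins − losses):
  Fay: 0 − 2 = -2
  Hira: 2 − 0 = 2
  Ben: 1 − 1 = 0
Hira has the best Copeland score.

Hira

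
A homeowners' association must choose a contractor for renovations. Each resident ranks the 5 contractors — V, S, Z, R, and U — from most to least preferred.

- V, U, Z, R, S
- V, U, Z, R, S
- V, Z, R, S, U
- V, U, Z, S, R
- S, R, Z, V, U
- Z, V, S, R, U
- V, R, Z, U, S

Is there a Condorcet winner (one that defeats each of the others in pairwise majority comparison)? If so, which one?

V

Head-to-head results (7 voters total):
V vs S: V wins 6–1.
V vs Z: V wins 5–2.
V vs R: V wins 6–1.
V vs U: V wins 7–0.
S vs Z: Z wins 6–1.
S vs R: R wins 4–3.
S vs U: U wins 4–3.
Z vs R: Z wins 5–2.
Z vs U: Z wins 4–3.
R vs U: R wins 4–3.
V beats each rival — S (6–1), Z (5–2), R (6–1), U (7–0) — so V is the Condorcet winner.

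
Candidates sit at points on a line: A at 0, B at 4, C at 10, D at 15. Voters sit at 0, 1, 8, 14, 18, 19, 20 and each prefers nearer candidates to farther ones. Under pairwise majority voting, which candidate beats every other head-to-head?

With single-peaked preferences on a line, the Condorcet winner is the candidate closest to the median voter.
The median voter (position 14) is closest to D at 15.
Check: D vs C — voters closer to D: 4 of 7.

D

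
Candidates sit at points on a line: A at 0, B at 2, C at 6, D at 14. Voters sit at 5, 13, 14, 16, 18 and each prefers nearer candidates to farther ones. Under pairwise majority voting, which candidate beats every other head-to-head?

With single-peaked preferences on a line, the Condorcet winner is the candidate closest to the median voter.
The median voter (position 14) is closest to D at 14.
Check: D vs B — voters closer to D: 4 of 5.

D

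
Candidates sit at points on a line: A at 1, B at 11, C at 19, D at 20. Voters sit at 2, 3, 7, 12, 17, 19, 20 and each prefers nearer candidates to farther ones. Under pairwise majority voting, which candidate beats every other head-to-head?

With single-peaked preferences on a line, the Condorcet winner is the candidate closest to the median voter.
The median voter (position 12) is closest to B at 11.
Check: B vs C — voters closer to B: 4 of 7.

B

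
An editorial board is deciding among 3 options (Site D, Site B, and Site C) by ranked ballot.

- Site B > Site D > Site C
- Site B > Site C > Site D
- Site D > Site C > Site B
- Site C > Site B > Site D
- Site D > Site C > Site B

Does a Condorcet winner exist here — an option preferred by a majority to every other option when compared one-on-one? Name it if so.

Head-to-head results (5 voters total):
Site D vs Site B: Site B wins 3–2.
Site D vs Site C: Site D wins 3–2.
Site B vs Site C: Site C wins 3–2.
No candidate beats all others: Site D beats Site C beats Site B beats Site D, a majority cycle.

No Condorcet winner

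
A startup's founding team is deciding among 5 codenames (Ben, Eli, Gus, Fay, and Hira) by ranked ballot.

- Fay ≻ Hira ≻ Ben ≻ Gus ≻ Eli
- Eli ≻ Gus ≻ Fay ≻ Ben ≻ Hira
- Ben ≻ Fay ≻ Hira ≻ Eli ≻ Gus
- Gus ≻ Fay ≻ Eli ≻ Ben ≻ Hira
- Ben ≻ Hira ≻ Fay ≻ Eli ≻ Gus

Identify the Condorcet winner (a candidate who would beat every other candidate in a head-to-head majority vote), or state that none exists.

Head-to-head results (5 voters total):
Ben vs Eli: Ben wins 3–2.
Ben vs Gus: Ben wins 3–2.
Ben vs Fay: Fay wins 3–2.
Ben vs Hira: Ben wins 4–1.
Eli vs Gus: Eli wins 3–2.
Eli vs Fay: Fay wins 4–1.
Eli vs Hira: Hira wins 3–2.
Gus vs Fay: Fay wins 3–2.
Gus vs Hira: Hira wins 3–2.
Fay vs Hira: Fay wins 4–1.
Fay beats each rival — Ben (3–2), Eli (4–1), Gus (3–2), Hira (4–1) — so Fay is the Condorcet winner.

Fay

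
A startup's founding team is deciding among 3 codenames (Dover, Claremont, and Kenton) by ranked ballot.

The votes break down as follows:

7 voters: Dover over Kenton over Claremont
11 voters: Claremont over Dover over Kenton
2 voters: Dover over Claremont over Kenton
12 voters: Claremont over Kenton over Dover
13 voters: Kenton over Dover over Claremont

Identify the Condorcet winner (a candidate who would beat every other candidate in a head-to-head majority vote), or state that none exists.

Claremont

Head-to-head results (45 voters total):
Dover vs Claremont: Claremont wins 23–22.
Dover vs Kenton: Kenton wins 25–20.
Claremont vs Kenton: Claremont wins 25–20.
Claremont beats each rival — Dover (23–22), Kenton (25–20) — so Claremont is the Condorcet winner.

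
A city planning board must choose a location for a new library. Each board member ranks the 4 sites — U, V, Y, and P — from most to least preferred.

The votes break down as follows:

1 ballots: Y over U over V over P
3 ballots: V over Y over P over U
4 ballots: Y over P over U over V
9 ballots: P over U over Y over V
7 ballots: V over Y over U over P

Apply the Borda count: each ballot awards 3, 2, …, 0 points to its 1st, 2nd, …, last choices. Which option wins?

Y

Borda scores:
  U: 2 + 3·0 + 4·1 + 9·2 + 7·1 = 31
  V: 1 + 3·3 + 4·0 + 9·0 + 7·3 = 31
  Y: 3 + 3·2 + 4·3 + 9·1 + 7·2 = 44
  P: 0 + 3·1 + 4·2 + 9·3 + 7·0 = 38
Y has the highest total.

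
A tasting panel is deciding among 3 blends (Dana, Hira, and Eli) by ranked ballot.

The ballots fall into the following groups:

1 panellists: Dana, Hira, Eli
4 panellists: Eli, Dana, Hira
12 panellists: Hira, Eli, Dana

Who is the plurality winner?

Hira

First-place vote totals:
  Dana: 1
  Hira: 12
  Eli: 4
Hira has the most first-place votes.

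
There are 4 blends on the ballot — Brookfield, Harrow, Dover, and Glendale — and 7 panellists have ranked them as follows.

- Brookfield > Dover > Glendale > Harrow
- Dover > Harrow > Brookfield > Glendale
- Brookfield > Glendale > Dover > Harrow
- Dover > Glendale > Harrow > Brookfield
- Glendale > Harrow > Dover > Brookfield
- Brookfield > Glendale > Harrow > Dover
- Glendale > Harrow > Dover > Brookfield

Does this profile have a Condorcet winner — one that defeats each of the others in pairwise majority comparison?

No

Head-to-head results (7 voters total):
Brookfield vs Harrow: Harrow wins 4–3.
Brookfield vs Dover: Dover wins 4–3.
Brookfield vs Glendale: Brookfield wins 4–3.
Harrow vs Dover: Dover wins 4–3.
Harrow vs Glendale: Glendale wins 6–1.
Dover vs Glendale: Glendale wins 4–3.
No candidate beats all others: Brookfield beats Glendale beats Harrow beats Brookfield, a majority cycle.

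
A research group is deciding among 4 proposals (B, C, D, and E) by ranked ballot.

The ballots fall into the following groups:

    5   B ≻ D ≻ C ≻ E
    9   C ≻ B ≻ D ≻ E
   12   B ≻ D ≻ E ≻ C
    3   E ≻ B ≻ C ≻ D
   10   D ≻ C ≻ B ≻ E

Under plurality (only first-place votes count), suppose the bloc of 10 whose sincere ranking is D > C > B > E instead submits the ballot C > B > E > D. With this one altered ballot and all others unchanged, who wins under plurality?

First-place totals with the altered ballot: B 17, C 19, D 0, E 3.
The switch changes the winner from B to C.

C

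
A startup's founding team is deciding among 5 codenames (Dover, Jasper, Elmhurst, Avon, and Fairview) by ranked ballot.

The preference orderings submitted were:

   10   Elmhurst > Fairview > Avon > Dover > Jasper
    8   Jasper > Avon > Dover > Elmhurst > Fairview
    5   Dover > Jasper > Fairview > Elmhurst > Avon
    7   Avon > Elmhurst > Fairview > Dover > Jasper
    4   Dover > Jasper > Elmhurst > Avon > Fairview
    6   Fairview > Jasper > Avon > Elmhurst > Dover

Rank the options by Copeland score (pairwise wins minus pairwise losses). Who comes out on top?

Fairview

Pairwise results:
  Dover vs Jasper: Dover wins 26–14.
  Dover vs Elmhurst: Elmhurst wins 23–17.
  Dover vs Avon: Avon wins 31–9.
  Dover vs Fairview: Fairview wins 23–17.
  Jasper vs Elmhurst: Jasper wins 23–17.
  Jasper vs Avon: Jasper wins 23–17.
  Jasper vs Fairview: Fairview wins 23–17.
  Elmhurst vs Avon: Avon wins 21–19.
  Elmhurst vs Fairview: Elmhurst wins 29–11.
  Avon vs Fairview: Fairview wins 21–19.
Copeland scores (wins − losses):
  Dover: 1 − 3 = -2
  Jasper: 2 − 2 = 0
  Elmhurst: 2 − 2 = 0
  Avon: 2 − 2 = 0
  Fairview: 3 − 1 = 2
Fairview has the best Copeland score.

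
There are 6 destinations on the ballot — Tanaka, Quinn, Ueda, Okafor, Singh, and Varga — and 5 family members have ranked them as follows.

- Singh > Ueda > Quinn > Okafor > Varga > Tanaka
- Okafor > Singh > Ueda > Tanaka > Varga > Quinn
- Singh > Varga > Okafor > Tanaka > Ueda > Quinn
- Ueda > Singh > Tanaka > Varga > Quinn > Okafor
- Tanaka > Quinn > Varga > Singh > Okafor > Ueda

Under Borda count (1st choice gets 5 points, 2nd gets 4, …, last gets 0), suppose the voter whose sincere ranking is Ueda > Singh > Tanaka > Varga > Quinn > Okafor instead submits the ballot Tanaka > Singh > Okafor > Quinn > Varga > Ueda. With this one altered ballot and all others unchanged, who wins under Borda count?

Borda totals with the altered ballot: Tanaka 14, Quinn 9, Ueda 8, Okafor 14, Singh 20, Varga 10.
The winner is unchanged: still Singh.

Singh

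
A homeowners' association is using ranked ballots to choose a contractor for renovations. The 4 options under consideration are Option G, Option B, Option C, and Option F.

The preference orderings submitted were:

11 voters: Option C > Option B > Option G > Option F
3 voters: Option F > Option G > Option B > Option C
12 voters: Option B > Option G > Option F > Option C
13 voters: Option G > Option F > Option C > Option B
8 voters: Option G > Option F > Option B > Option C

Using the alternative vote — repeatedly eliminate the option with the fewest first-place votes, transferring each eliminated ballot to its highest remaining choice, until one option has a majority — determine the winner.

Option G

Round 1: Option G 21, Option B 12, Option C 11, Option F 3. Option F has the fewest and is eliminated.
Round 2: Option G 24, Option B 12, Option C 11. Option G has a majority.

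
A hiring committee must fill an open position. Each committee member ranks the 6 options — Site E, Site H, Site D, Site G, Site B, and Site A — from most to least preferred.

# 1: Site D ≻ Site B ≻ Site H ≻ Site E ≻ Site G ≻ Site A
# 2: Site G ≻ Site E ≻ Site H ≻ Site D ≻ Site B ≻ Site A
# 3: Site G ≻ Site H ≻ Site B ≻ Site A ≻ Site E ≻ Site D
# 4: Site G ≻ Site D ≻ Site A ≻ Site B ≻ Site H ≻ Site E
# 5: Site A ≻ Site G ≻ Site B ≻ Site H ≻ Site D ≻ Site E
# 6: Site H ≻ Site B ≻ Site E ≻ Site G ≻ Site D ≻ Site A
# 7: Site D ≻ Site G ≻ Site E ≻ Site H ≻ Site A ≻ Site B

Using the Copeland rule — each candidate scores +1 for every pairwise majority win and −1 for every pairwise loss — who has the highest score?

Site G

Pairwise results:
  Site E vs Site H: Site H wins 5–2.
  Site E vs Site D: Site D wins 4–3.
  Site E vs Site G: Site G wins 5–2.
  Site E vs Site B: Site B wins 5–2.
  Site E vs Site A: Site E wins 4–3.
  Site H vs Site D: Site H wins 4–3.
  Site H vs Site G: Site G wins 5–2.
  Site H vs Site B: Site H wins 4–3.
  Site H vs Site A: Site H wins 5–2.
  Site D vs Site G: Site G wins 5–2.
  Site D vs Site B: Site D wins 4–3.
  Site D vs Site A: Site D wins 5–2.
  Site G vs Site B: Site G wins 5–2.
  Site G vs Site A: Site G wins 6–1.
  Site B vs Site A: Site B wins 4–3.
Copeland scores (wins − losses):
  Site E: 1 − 4 = -3
  Site H: 4 − 1 = 3
  Site D: 3 − 2 = 1
  Site G: 5 − 0 = 5
  Site B: 2 − 3 = -1
  Site A: 0 − 5 = -5
Site G has the best Copeland score.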